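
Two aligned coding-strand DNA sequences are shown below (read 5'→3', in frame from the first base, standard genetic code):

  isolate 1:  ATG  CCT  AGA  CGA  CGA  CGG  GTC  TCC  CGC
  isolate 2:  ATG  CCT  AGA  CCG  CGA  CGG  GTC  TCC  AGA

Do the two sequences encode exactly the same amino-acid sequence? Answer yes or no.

Codon 1: ATG Met / ATG Met — identical.
Codon 2: CCT Pro / CCT Pro — identical.
Codon 3: AGA Arg / AGA Arg — identical.
Codon 4: CGA Arg / CCG Pro — nonsynonymous.
Codon 5: CGA Arg / CGA Arg — identical.
Codon 6: CGG Arg / CGG Arg — identical.
Codon 7: GTC Val / GTC Val — identical.
Codon 8: TCC Ser / TCC Ser — identical.
Codon 9: CGC Arg / AGA Arg — synonymous.
Nonsynonymous differences: 1 → different protein.

no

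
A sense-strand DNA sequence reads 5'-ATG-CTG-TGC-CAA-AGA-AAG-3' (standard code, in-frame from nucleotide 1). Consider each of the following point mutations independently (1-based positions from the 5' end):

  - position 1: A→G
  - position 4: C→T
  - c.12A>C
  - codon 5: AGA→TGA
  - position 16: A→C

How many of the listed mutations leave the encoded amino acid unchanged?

Codon 1: ATG (Met) → GTG (Val) — missense.
Codon 2: CTG (Leu) → TTG (Leu) — synonymous.
Codon 4: CAA (Gln) → CAC (His) — missense.
Codon 5: AGA (Arg) → TGA (Stop) — nonsense.
Codon 6: AAG (Lys) → CAG (Gln) — missense.
Synonymous: 1 of 5.

1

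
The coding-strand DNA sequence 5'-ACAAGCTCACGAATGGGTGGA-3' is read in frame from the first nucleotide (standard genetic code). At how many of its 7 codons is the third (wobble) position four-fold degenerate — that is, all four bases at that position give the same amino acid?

5

Codon 1 ACA (Thr): third position 4-fold.
Codon 2 AGC (Ser): third position 2-fold.
Codon 3 TCA (Ser): third position 4-fold.
Codon 4 CGA (Arg): third position 4-fold.
Codon 5 ATG (Met): third position 1-fold.
Codon 6 GGT (Gly): third position 4-fold.
Codon 7 GGA (Gly): third position 4-fold.
Four-fold degenerate third positions: 5.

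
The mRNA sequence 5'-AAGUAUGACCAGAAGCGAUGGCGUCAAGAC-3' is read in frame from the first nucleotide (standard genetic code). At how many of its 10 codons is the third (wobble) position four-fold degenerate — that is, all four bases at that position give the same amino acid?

Codon 1 AAG (Lys): third position 2-fold.
Codon 2 UAU (Tyr): third position 2-fold.
Codon 3 GAC (Asp): third position 2-fold.
Codon 4 CAG (Gln): third position 2-fold.
Codon 5 AAG (Lys): third position 2-fold.
Codon 6 CGA (Arg): third position 4-fold.
Codon 7 UGG (Trp): third position 1-fold.
Codon 8 CGU (Arg): third position 4-fold.
Codon 9 CAA (Gln): third position 2-fold.
Codon 10 GAC (Asp): third position 2-fold.
Four-fold degenerate third positions: 2.

2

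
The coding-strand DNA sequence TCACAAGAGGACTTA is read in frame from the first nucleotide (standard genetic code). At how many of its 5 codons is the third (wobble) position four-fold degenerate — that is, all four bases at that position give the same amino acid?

1

Codon 1 TCA (Ser): third position 4-fold.
Codon 2 CAA (Gln): third position 2-fold.
Codon 3 GAG (Glu): third position 2-fold.
Codon 4 GAC (Asp): third position 2-fold.
Codon 5 TTA (Leu): third position 2-fold.
Four-fold degenerate third positions: 1.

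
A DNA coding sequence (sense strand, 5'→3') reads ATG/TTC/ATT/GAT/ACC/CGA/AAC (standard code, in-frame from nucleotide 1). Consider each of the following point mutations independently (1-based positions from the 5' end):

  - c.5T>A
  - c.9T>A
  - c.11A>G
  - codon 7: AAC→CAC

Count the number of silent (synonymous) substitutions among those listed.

1

Codon 2: TTC (Phe) → TAC (Tyr) — missense.
Codon 3: ATT (Ile) → ATA (Ile) — synonymous.
Codon 4: GAT (Asp) → GGT (Gly) — missense.
Codon 7: AAC (Asn) → CAC (His) — missense.
Synonymous: 1 of 4.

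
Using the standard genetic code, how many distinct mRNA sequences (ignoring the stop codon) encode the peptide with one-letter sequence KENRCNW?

192

Lys: 2 codons.
Glu: 2 codons.
Asn: 2 codons.
Arg: 6 codons.
Cys: 2 codons.
Asn: 2 codons.
Trp: 1 codon.
2 × 2 × 2 × 6 × 2 × 2 × 1 = 192.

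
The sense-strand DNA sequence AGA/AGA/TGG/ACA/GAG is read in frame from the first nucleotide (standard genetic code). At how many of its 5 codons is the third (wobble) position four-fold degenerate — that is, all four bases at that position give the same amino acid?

Codon 1 AGA (Arg): third position 2-fold.
Codon 2 AGA (Arg): third position 2-fold.
Codon 3 TGG (Trp): third position 1-fold.
Codon 4 ACA (Thr): third position 4-fold.
Codon 5 GAG (Glu): third position 2-fold.
Four-fold degenerate third positions: 1.

1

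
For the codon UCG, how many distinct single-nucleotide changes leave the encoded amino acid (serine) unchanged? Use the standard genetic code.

Position 1: none → 0 synonymous.
Position 2: none → 0 synonymous.
Position 3: UCU, UCC, UCA → 3 synonymous.
Total: 0 + 0 + 3 = 3.

3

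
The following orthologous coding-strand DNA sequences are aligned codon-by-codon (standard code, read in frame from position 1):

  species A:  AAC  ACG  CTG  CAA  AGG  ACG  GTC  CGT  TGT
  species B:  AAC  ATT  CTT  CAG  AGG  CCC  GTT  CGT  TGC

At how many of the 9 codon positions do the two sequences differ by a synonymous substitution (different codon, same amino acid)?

4

Codon 1: AAC Asn / AAC Asn — identical.
Codon 2: ACG Thr / ATT Ile — nonsynonymous.
Codon 3: CTG Leu / CTT Leu — synonymous.
Codon 4: CAA Gln / CAG Gln — synonymous.
Codon 5: AGG Arg / AGG Arg — identical.
Codon 6: ACG Thr / CCC Pro — nonsynonymous.
Codon 7: GTC Val / GTT Val — synonymous.
Codon 8: CGT Arg / CGT Arg — identical.
Codon 9: TGT Cys / TGC Cys — synonymous.
Synonymous differences: 4.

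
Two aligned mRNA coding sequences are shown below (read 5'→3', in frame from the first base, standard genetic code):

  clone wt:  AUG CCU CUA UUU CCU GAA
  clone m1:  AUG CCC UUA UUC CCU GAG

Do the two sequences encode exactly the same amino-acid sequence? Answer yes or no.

yes

Codon 1: AUG Met / AUG Met — identical.
Codon 2: CCU Pro / CCC Pro — synonymous.
Codon 3: CUA Leu / UUA Leu — synonymous.
Codon 4: UUU Phe / UUC Phe — synonymous.
Codon 5: CCU Pro / CCU Pro — identical.
Codon 6: GAA Glu / GAG Glu — synonymous.
Nonsynonymous differences: 0 → same protein.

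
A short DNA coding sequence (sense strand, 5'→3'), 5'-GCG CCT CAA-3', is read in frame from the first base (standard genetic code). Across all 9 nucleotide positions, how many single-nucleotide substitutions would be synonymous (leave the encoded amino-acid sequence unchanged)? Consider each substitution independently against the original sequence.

7

Codon 1 (GCG, Ala): 3 synonymous substitutions.
Codon 2 (CCT, Pro): 3 synonymous substitutions.
Codon 3 (CAA, Gln): 1 synonymous substitution.
Total: 3 + 3 + 1 = 7.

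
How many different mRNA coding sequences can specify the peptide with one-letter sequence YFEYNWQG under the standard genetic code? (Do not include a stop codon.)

Tyr: 2 codons.
Phe: 2 codons.
Glu: 2 codons.
Tyr: 2 codons.
Asn: 2 codons.
Trp: 1 codon.
Gln: 2 codons.
Gly: 4 codons.
2 × 2 × 2 × 2 × 2 × 1 × 2 × 4 = 256.

256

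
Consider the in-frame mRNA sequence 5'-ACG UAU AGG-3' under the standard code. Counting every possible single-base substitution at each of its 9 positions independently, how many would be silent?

Codon 1 (ACG, Thr): 3 synonymous substitutions.
Codon 2 (UAU, Tyr): 1 synonymous substitution.
Codon 3 (AGG, Arg): 2 synonymous substitutions.
Total: 3 + 1 + 2 = 6.

6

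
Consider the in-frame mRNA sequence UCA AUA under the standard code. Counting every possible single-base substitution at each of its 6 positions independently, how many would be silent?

Codon 1 (UCA, Ser): 3 synonymous substitutions.
Codon 2 (AUA, Ile): 2 synonymous substitutions.
Total: 3 + 2 = 5.

5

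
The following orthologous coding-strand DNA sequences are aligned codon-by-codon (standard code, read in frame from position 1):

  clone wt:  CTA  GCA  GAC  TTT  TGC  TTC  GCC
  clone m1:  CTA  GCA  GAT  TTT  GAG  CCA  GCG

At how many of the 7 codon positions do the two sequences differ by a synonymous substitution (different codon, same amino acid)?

Codon 1: CTA Leu / CTA Leu — identical.
Codon 2: GCA Ala / GCA Ala — identical.
Codon 3: GAC Asp / GAT Asp — synonymous.
Codon 4: TTT Phe / TTT Phe — identical.
Codon 5: TGC Cys / GAG Glu — nonsynonymous.
Codon 6: TTC Phe / CCA Pro — nonsynonymous.
Codon 7: GCC Ala / GCG Ala — synonymous.
Synonymous differences: 2.

2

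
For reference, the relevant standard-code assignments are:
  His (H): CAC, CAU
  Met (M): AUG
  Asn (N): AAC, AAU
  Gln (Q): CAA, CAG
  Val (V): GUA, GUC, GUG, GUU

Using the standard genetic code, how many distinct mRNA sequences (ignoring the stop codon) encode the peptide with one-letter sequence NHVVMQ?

128

Asn: 2 codons.
His: 2 codons.
Val: 4 codons.
Val: 4 codons.
Met: 1 codon.
Gln: 2 codons.
2 × 2 × 4 × 4 × 1 × 2 = 128.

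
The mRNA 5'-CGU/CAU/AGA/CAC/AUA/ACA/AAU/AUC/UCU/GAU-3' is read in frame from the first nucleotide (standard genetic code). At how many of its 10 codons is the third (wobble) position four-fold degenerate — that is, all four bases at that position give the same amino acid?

3

Codon 1 CGU (Arg): third position 4-fold.
Codon 2 CAU (His): third position 2-fold.
Codon 3 AGA (Arg): third position 2-fold.
Codon 4 CAC (His): third position 2-fold.
Codon 5 AUA (Ile): third position 3-fold.
Codon 6 ACA (Thr): third position 4-fold.
Codon 7 AAU (Asn): third position 2-fold.
Codon 8 AUC (Ile): third position 3-fold.
Codon 9 UCU (Ser): third position 4-fold.
Codon 10 GAU (Asp): third position 2-fold.
Four-fold degenerate third positions: 3.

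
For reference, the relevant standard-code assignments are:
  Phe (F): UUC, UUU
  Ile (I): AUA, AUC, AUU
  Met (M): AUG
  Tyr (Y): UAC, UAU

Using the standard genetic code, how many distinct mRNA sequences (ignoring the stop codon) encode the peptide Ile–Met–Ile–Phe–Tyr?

Ile: 3 codons.
Met: 1 codon.
Ile: 3 codons.
Phe: 2 codons.
Tyr: 2 codons.
3 × 1 × 3 × 2 × 2 = 36.

36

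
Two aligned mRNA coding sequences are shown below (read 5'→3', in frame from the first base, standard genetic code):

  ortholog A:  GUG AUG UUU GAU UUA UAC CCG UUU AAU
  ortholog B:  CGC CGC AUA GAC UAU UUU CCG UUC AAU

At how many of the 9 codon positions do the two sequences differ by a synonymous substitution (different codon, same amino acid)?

2

Codon 1: GUG Val / CGC Arg — nonsynonymous.
Codon 2: AUG Met / CGC Arg — nonsynonymous.
Codon 3: UUU Phe / AUA Ile — nonsynonymous.
Codon 4: GAU Asp / GAC Asp — synonymous.
Codon 5: UUA Leu / UAU Tyr — nonsynonymous.
Codon 6: UAC Tyr / UUU Phe — nonsynonymous.
Codon 7: CCG Pro / CCG Pro — identical.
Codon 8: UUU Phe / UUC Phe — synonymous.
Codon 9: AAU Asn / AAU Asn — identical.
Synonymous differences: 2.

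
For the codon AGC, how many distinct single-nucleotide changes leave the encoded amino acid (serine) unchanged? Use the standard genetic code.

Position 1: none → 0 synonymous.
Position 2: none → 0 synonymous.
Position 3: AGT → 1 synonymous.
Total: 0 + 0 + 1 = 1.

1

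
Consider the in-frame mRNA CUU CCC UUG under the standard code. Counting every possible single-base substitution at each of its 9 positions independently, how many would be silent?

Codon 1 (CUU, Leu): 3 synonymous substitutions.
Codon 2 (CCC, Pro): 3 synonymous substitutions.
Codon 3 (UUG, Leu): 2 synonymous substitutions.
Total: 3 + 3 + 2 = 8.

8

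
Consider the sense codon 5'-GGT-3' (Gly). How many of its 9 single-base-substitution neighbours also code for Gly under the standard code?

3

Position 1: none → 0 synonymous.
Position 2: none → 0 synonymous.
Position 3: GGC, GGA, GGG → 3 synonymous.
Total: 0 + 0 + 3 = 3.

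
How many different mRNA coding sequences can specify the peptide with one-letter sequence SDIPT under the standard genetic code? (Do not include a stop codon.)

Ser: 6 codons.
Asp: 2 codons.
Ile: 3 codons.
Pro: 4 codons.
Thr: 4 codons.
6 × 2 × 3 × 4 × 4 = 576.

576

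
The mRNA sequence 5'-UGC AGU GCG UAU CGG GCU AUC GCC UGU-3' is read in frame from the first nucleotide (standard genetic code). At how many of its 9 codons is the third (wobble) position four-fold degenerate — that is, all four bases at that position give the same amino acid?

Codon 1 UGC (Cys): third position 2-fold.
Codon 2 AGU (Ser): third position 2-fold.
Codon 3 GCG (Ala): third position 4-fold.
Codon 4 UAU (Tyr): third position 2-fold.
Codon 5 CGG (Arg): third position 4-fold.
Codon 6 GCU (Ala): third position 4-fold.
Codon 7 AUC (Ile): third position 3-fold.
Codon 8 GCC (Ala): third position 4-fold.
Codon 9 UGU (Cys): third position 2-fold.
Four-fold degenerate third positions: 4.

4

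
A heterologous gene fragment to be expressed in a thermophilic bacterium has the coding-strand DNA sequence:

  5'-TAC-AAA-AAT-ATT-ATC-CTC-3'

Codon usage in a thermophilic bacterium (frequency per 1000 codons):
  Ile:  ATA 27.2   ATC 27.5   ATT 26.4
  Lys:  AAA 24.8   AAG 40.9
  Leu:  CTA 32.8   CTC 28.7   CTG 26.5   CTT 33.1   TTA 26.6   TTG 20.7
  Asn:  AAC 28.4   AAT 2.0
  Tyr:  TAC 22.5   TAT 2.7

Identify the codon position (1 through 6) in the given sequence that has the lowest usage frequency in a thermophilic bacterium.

3

Codon 1 TAC (Tyr): 22.5 per 1000.
Codon 2 AAA (Lys): 24.8 per 1000.
Codon 3 AAT (Asn): 2.0 per 1000.
Codon 4 ATT (Ile): 26.4 per 1000.
Codon 5 ATC (Ile): 27.5 per 1000.
Codon 6 CTC (Leu): 28.7 per 1000.
Lowest frequency is 2.0 at codon 3.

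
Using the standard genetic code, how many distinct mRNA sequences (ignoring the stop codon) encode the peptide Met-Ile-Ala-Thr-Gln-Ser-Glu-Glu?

2304

Met: 1 codon.
Ile: 3 codons.
Ala: 4 codons.
Thr: 4 codons.
Gln: 2 codons.
Ser: 6 codons.
Glu: 2 codons.
Glu: 2 codons.
1 × 3 × 4 × 4 × 2 × 6 × 2 × 2 = 2304.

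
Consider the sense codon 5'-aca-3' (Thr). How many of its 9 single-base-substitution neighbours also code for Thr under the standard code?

Position 1: none → 0 synonymous.
Position 2: none → 0 synonymous.
Position 3: ACU, ACC, ACG → 3 synonymous.
Total: 0 + 0 + 3 = 3.

3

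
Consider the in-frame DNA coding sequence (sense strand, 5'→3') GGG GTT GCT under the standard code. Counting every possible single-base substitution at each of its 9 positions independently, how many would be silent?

9

Codon 1 (GGG, Gly): 3 synonymous substitutions.
Codon 2 (GTT, Val): 3 synonymous substitutions.
Codon 3 (GCT, Ala): 3 synonymous substitutions.
Total: 3 + 3 + 3 = 9.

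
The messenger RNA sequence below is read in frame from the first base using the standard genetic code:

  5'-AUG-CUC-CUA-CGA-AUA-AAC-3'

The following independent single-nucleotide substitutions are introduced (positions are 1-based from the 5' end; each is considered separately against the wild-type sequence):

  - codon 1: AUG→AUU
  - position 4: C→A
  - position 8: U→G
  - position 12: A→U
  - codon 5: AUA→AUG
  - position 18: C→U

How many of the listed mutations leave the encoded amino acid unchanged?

Codon 1: AUG (Met) → AUU (Ile) — missense.
Codon 2: CUC (Leu) → AUC (Ile) — missense.
Codon 3: CUA (Leu) → CGA (Arg) — missense.
Codon 4: CGA (Arg) → CGU (Arg) — synonymous.
Codon 5: AUA (Ile) → AUG (Met) — missense.
Codon 6: AAC (Asn) → AAU (Asn) — synonymous.
Synonymous: 2 of 6.

2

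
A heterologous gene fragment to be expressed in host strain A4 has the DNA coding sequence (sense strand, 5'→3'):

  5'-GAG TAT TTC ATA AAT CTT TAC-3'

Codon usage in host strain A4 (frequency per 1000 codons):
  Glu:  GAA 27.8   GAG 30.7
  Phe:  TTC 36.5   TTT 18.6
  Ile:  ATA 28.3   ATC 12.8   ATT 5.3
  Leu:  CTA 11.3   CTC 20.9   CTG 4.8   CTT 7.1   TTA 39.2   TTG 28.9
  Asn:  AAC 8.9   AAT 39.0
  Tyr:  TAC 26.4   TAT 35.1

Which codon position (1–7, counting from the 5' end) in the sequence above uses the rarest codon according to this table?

6

Codon 1 GAG (Glu): 30.7 per 1000.
Codon 2 TAT (Tyr): 35.1 per 1000.
Codon 3 TTC (Phe): 36.5 per 1000.
Codon 4 ATA (Ile): 28.3 per 1000.
Codon 5 AAT (Asn): 39.0 per 1000.
Codon 6 CTT (Leu): 7.1 per 1000.
Codon 7 TAC (Tyr): 26.4 per 1000.
Lowest frequency is 7.1 at codon 6.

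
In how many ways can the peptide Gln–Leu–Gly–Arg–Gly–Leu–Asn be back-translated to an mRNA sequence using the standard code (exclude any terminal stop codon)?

Gln: 2 codons.
Leu: 6 codons.
Gly: 4 codons.
Arg: 6 codons.
Gly: 4 codons.
Leu: 6 codons.
Asn: 2 codons.
2 × 6 × 4 × 6 × 4 × 6 × 2 = 13824.

13824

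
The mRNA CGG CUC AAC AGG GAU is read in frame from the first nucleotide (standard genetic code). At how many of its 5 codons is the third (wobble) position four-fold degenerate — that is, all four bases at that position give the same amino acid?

2

Codon 1 CGG (Arg): third position 4-fold.
Codon 2 CUC (Leu): third position 4-fold.
Codon 3 AAC (Asn): third position 2-fold.
Codon 4 AGG (Arg): third position 2-fold.
Codon 5 GAU (Asp): third position 2-fold.
Four-fold degenerate third positions: 2.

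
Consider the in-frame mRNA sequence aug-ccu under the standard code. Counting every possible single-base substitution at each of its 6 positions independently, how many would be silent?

Codon 1 (AUG, Met): 0 synonymous substitutions.
Codon 2 (CCU, Pro): 3 synonymous substitutions.
Total: 0 + 3 = 3.

3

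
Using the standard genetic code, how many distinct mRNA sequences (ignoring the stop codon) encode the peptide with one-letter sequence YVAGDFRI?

9216

Tyr: 2 codons.
Val: 4 codons.
Ala: 4 codons.
Gly: 4 codons.
Asp: 2 codons.
Phe: 2 codons.
Arg: 6 codons.
Ile: 3 codons.
2 × 4 × 4 × 4 × 2 × 2 × 6 × 3 = 9216.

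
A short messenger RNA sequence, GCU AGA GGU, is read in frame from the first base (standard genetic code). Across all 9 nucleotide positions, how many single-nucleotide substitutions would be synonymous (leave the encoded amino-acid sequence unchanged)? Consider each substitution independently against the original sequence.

Codon 1 (GCU, Ala): 3 synonymous substitutions.
Codon 2 (AGA, Arg): 2 synonymous substitutions.
Codon 3 (GGU, Gly): 3 synonymous substitutions.
Total: 3 + 2 + 3 = 8.

8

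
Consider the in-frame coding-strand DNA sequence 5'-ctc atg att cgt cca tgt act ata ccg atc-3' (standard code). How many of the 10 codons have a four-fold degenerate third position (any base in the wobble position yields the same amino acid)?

Codon 1 CTC (Leu): third position 4-fold.
Codon 2 ATG (Met): third position 1-fold.
Codon 3 ATT (Ile): third position 3-fold.
Codon 4 CGT (Arg): third position 4-fold.
Codon 5 CCA (Pro): third position 4-fold.
Codon 6 TGT (Cys): third position 2-fold.
Codon 7 ACT (Thr): third position 4-fold.
Codon 8 ATA (Ile): third position 3-fold.
Codon 9 CCG (Pro): third position 4-fold.
Codon 10 ATC (Ile): third position 3-fold.
Four-fold degenerate third positions: 5.

5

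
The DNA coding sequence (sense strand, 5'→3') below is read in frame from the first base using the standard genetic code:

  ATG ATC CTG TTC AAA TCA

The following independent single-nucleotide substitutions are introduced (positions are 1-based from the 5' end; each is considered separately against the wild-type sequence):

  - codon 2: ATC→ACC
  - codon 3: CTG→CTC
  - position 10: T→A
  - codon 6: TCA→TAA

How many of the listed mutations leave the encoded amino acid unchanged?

Codon 2: ATC (Ile) → ACC (Thr) — missense.
Codon 3: CTG (Leu) → CTC (Leu) — synonymous.
Codon 4: TTC (Phe) → ATC (Ile) — missense.
Codon 6: TCA (Ser) → TAA (Stop) — nonsense.
Synonymous: 1 of 4.

1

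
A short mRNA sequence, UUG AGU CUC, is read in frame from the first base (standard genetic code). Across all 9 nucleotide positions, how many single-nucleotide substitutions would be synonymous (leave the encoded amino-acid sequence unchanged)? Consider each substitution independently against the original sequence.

Codon 1 (UUG, Leu): 2 synonymous substitutions.
Codon 2 (AGU, Ser): 1 synonymous substitution.
Codon 3 (CUC, Leu): 3 synonymous substitutions.
Total: 2 + 1 + 3 = 6.

6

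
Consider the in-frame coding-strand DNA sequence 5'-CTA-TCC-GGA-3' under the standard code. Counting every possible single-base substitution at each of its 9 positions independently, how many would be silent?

10

Codon 1 (CTA, Leu): 4 synonymous substitutions.
Codon 2 (TCC, Ser): 3 synonymous substitutions.
Codon 3 (GGA, Gly): 3 synonymous substitutions.
Total: 4 + 3 + 3 = 10.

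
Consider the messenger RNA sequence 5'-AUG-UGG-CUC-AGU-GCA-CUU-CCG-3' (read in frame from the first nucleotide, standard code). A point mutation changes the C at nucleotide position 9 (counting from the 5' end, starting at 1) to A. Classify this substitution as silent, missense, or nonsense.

Position 9 falls in codon 3: CUC → Leu.
After the substitution the codon is CUA → Leu.
Both encode Leu, so the change is synonymous.

silent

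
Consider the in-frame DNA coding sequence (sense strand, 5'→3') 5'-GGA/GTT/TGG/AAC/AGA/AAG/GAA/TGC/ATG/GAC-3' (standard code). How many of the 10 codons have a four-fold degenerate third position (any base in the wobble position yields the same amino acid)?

2

Codon 1 GGA (Gly): third position 4-fold.
Codon 2 GTT (Val): third position 4-fold.
Codon 3 TGG (Trp): third position 1-fold.
Codon 4 AAC (Asn): third position 2-fold.
Codon 5 AGA (Arg): third position 2-fold.
Codon 6 AAG (Lys): third position 2-fold.
Codon 7 GAA (Glu): third position 2-fold.
Codon 8 TGC (Cys): third position 2-fold.
Codon 9 ATG (Met): third position 1-fold.
Codon 10 GAC (Asp): third position 2-fold.
Four-fold degenerate third positions: 2.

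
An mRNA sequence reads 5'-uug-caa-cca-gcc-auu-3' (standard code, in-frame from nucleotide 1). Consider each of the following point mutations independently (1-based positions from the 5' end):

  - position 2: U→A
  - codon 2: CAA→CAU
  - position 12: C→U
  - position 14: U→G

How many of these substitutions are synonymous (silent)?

1

Codon 1: UUG (Leu) → UAG (Stop) — nonsense.
Codon 2: CAA (Gln) → CAU (His) — missense.
Codon 4: GCC (Ala) → GCU (Ala) — synonymous.
Codon 5: AUU (Ile) → AGU (Ser) — missense.
Synonymous: 1 of 4.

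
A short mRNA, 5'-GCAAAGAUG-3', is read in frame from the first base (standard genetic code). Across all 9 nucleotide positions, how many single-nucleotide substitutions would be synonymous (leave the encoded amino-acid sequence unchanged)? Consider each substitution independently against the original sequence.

Codon 1 (GCA, Ala): 3 synonymous substitutions.
Codon 2 (AAG, Lys): 1 synonymous substitution.
Codon 3 (AUG, Met): 0 synonymous substitutions.
Total: 3 + 1 + 0 = 4.

4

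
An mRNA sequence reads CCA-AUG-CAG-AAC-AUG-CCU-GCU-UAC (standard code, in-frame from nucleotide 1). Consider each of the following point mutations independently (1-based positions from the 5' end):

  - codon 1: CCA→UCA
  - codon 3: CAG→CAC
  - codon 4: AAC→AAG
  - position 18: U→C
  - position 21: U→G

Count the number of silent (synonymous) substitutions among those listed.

2

Codon 1: CCA (Pro) → UCA (Ser) — missense.
Codon 3: CAG (Gln) → CAC (His) — missense.
Codon 4: AAC (Asn) → AAG (Lys) — missense.
Codon 6: CCU (Pro) → CCC (Pro) — synonymous.
Codon 7: GCU (Ala) → GCG (Ala) — synonymous.
Synonymous: 2 of 5.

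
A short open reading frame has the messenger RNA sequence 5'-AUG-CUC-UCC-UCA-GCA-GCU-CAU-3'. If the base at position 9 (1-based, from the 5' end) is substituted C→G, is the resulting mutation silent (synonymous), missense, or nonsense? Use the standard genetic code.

Position 9 falls in codon 3: UCC → Ser.
After the substitution the codon is UCG → Ser.
Both encode Ser, so the change is synonymous.

silent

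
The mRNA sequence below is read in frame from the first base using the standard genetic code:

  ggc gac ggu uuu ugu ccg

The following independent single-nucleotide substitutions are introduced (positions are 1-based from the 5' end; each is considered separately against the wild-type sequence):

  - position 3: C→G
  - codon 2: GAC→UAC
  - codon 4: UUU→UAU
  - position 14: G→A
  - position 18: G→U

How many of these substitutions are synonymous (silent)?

Codon 1: GGC (Gly) → GGG (Gly) — synonymous.
Codon 2: GAC (Asp) → UAC (Tyr) — missense.
Codon 4: UUU (Phe) → UAU (Tyr) — missense.
Codon 5: UGU (Cys) → UAU (Tyr) — missense.
Codon 6: CCG (Pro) → CCU (Pro) — synonymous.
Synonymous: 2 of 5.

2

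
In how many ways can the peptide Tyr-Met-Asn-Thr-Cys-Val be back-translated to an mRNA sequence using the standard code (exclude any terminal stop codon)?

128

Tyr: 2 codons.
Met: 1 codon.
Asn: 2 codons.
Thr: 4 codons.
Cys: 2 codons.
Val: 4 codons.
2 × 1 × 2 × 4 × 2 × 4 = 128.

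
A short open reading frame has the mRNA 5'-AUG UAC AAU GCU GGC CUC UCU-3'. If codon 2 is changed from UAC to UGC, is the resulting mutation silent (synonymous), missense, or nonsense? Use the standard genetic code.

missense

Position 5 falls in codon 2: UAC → Tyr.
After the substitution the codon is UGC → Cys.
Tyr ≠ Cys, so this is a missense mutation.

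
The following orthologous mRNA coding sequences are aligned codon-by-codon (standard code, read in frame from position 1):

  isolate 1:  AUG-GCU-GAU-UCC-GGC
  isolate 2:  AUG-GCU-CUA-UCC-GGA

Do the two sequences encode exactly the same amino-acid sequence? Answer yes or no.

no

Codon 1: AUG Met / AUG Met — identical.
Codon 2: GCU Ala / GCU Ala — identical.
Codon 3: GAU Asp / CUA Leu — nonsynonymous.
Codon 4: UCC Ser / UCC Ser — identical.
Codon 5: GGC Gly / GGA Gly — synonymous.
Nonsynonymous differences: 1 → different protein.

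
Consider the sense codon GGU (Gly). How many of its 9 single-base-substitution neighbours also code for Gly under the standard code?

Position 1: none → 0 synonymous.
Position 2: none → 0 synonymous.
Position 3: GGC, GGA, GGG → 3 synonymous.
Total: 0 + 0 + 3 = 3.

3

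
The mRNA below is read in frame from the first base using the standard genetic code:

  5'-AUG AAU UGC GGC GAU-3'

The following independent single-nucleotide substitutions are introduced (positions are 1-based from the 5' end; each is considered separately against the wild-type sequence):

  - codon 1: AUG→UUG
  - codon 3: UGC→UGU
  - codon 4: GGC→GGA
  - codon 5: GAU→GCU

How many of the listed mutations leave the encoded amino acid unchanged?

2

Codon 1: AUG (Met) → UUG (Leu) — missense.
Codon 3: UGC (Cys) → UGU (Cys) — synonymous.
Codon 4: GGC (Gly) → GGA (Gly) — synonymous.
Codon 5: GAU (Asp) → GCU (Ala) — missense.
Synonymous: 2 of 4.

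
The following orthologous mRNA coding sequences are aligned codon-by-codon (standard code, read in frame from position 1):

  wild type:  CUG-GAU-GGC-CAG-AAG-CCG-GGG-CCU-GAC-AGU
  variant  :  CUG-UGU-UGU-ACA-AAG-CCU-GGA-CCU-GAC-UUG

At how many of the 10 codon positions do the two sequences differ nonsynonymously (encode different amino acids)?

4

Codon 1: CUG Leu / CUG Leu — identical.
Codon 2: GAU Asp / UGU Cys — nonsynonymous.
Codon 3: GGC Gly / UGU Cys — nonsynonymous.
Codon 4: CAG Gln / ACA Thr — nonsynonymous.
Codon 5: AAG Lys / AAG Lys — identical.
Codon 6: CCG Pro / CCU Pro — synonymous.
Codon 7: GGG Gly / GGA Gly — synonymous.
Codon 8: CCU Pro / CCU Pro — identical.
Codon 9: GAC Asp / GAC Asp — identical.
Codon 10: AGU Ser / UUG Leu — nonsynonymous.
Nonsynonymous differences: 4.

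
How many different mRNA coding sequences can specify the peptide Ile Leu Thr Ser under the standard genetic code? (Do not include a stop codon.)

Ile: 3 codons.
Leu: 6 codons.
Thr: 4 codons.
Ser: 6 codons.
3 × 6 × 4 × 6 = 432.

432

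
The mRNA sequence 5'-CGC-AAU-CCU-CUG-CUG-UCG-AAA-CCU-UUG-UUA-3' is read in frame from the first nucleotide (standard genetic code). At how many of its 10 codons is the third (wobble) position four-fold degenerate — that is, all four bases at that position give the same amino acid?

Codon 1 CGC (Arg): third position 4-fold.
Codon 2 AAU (Asn): third position 2-fold.
Codon 3 CCU (Pro): third position 4-fold.
Codon 4 CUG (Leu): third position 4-fold.
Codon 5 CUG (Leu): third position 4-fold.
Codon 6 UCG (Ser): third position 4-fold.
Codon 7 AAA (Lys): third position 2-fold.
Codon 8 CCU (Pro): third position 4-fold.
Codon 9 UUG (Leu): third position 2-fold.
Codon 10 UUA (Leu): third position 2-fold.
Four-fold degenerate third positions: 6.

6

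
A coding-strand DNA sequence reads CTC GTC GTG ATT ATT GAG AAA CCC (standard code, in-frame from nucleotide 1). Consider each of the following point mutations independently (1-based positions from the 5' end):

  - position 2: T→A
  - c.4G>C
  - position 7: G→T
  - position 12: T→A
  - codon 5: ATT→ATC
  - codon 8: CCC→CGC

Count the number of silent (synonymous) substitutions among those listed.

2

Codon 1: CTC (Leu) → CAC (His) — missense.
Codon 2: GTC (Val) → CTC (Leu) — missense.
Codon 3: GTG (Val) → TTG (Leu) — missense.
Codon 4: ATT (Ile) → ATA (Ile) — synonymous.
Codon 5: ATT (Ile) → ATC (Ile) — synonymous.
Codon 8: CCC (Pro) → CGC (Arg) — missense.
Synonymous: 2 of 6.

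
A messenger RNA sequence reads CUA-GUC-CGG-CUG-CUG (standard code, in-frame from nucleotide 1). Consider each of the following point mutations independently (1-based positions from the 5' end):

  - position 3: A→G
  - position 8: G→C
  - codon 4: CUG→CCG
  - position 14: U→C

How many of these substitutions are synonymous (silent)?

Codon 1: CUA (Leu) → CUG (Leu) — synonymous.
Codon 3: CGG (Arg) → CCG (Pro) — missense.
Codon 4: CUG (Leu) → CCG (Pro) — missense.
Codon 5: CUG (Leu) → CCG (Pro) — missense.
Synonymous: 1 of 4.

1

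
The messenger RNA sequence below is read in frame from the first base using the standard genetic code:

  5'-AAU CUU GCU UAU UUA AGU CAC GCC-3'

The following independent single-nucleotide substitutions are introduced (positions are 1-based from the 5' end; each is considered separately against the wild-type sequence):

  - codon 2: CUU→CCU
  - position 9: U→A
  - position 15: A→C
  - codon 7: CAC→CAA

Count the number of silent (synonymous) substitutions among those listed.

Codon 2: CUU (Leu) → CCU (Pro) — missense.
Codon 3: GCU (Ala) → GCA (Ala) — synonymous.
Codon 5: UUA (Leu) → UUC (Phe) — missense.
Codon 7: CAC (His) → CAA (Gln) — missense.
Synonymous: 1 of 4.

1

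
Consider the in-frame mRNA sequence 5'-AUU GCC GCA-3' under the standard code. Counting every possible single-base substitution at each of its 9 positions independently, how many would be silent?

8

Codon 1 (AUU, Ile): 2 synonymous substitutions.
Codon 2 (GCC, Ala): 3 synonymous substitutions.
Codon 3 (GCA, Ala): 3 synonymous substitutions.
Total: 2 + 3 + 3 = 8.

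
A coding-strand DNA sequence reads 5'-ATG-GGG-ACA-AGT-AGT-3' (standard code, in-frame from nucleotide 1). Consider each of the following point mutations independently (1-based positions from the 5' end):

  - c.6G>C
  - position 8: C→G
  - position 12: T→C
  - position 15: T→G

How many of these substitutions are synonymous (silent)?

Codon 2: GGG (Gly) → GGC (Gly) — synonymous.
Codon 3: ACA (Thr) → AGA (Arg) — missense.
Codon 4: AGT (Ser) → AGC (Ser) — synonymous.
Codon 5: AGT (Ser) → AGG (Arg) — missense.
Synonymous: 2 of 4.

2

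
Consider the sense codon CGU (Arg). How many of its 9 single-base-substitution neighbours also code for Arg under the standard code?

3

Position 1: none → 0 synonymous.
Position 2: none → 0 synonymous.
Position 3: CGC, CGA, CGG → 3 synonymous.
Total: 0 + 0 + 3 = 3.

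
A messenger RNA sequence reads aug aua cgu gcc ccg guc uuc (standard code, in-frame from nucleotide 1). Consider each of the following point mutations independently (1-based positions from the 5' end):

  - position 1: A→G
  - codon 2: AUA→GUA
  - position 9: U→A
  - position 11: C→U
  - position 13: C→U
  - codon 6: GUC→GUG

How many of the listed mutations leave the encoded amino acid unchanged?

2

Codon 1: AUG (Met) → GUG (Val) — missense.
Codon 2: AUA (Ile) → GUA (Val) — missense.
Codon 3: CGU (Arg) → CGA (Arg) — synonymous.
Codon 4: GCC (Ala) → GUC (Val) — missense.
Codon 5: CCG (Pro) → UCG (Ser) — missense.
Codon 6: GUC (Val) → GUG (Val) — synonymous.
Synonymous: 2 of 6.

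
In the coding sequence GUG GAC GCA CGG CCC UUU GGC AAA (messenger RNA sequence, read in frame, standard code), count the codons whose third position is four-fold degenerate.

5

Codon 1 GUG (Val): third position 4-fold.
Codon 2 GAC (Asp): third position 2-fold.
Codon 3 GCA (Ala): third position 4-fold.
Codon 4 CGG (Arg): third position 4-fold.
Codon 5 CCC (Pro): third position 4-fold.
Codon 6 UUU (Phe): third position 2-fold.
Codon 7 GGC (Gly): third position 4-fold.
Codon 8 AAA (Lys): third position 2-fold.
Four-fold degenerate third positions: 5.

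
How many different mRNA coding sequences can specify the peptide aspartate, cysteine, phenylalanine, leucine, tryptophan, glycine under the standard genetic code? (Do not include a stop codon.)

Asp: 2 codons.
Cys: 2 codons.
Phe: 2 codons.
Leu: 6 codons.
Trp: 1 codon.
Gly: 4 codons.
2 × 2 × 2 × 6 × 1 × 4 = 192.

192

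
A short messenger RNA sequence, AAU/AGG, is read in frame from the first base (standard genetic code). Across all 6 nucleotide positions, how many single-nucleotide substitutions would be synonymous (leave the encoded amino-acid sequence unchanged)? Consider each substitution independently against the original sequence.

3

Codon 1 (AAU, Asn): 1 synonymous substitution.
Codon 2 (AGG, Arg): 2 synonymous substitutions.
Total: 1 + 2 = 3.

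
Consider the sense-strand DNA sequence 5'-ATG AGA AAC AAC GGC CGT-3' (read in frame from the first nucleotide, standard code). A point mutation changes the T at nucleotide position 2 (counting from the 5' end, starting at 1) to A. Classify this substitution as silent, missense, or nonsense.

missense

Position 2 falls in codon 1: ATG → Met.
After the substitution the codon is AAG → Lys.
Met ≠ Lys, so this is a missense mutation.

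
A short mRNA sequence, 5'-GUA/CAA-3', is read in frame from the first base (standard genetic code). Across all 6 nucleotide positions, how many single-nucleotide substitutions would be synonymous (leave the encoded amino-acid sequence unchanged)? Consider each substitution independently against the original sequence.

4

Codon 1 (GUA, Val): 3 synonymous substitutions.
Codon 2 (CAA, Gln): 1 synonymous substitution.
Total: 3 + 1 = 4.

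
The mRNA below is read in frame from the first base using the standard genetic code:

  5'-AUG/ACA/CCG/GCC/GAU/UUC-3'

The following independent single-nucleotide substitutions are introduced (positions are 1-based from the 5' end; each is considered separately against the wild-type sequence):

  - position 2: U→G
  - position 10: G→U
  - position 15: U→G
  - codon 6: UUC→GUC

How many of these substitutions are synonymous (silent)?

Codon 1: AUG (Met) → AGG (Arg) — missense.
Codon 4: GCC (Ala) → UCC (Ser) — missense.
Codon 5: GAU (Asp) → GAG (Glu) — missense.
Codon 6: UUC (Phe) → GUC (Val) — missense.
Synonymous: 0 of 4.

0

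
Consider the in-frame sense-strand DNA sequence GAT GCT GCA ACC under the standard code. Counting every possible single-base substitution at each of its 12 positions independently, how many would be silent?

10

Codon 1 (GAT, Asp): 1 synonymous substitution.
Codon 2 (GCT, Ala): 3 synonymous substitutions.
Codon 3 (GCA, Ala): 3 synonymous substitutions.
Codon 4 (ACC, Thr): 3 synonymous substitutions.
Total: 1 + 3 + 3 + 3 = 10.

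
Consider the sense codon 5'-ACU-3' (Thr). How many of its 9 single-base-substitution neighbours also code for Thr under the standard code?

Position 1: none → 0 synonymous.
Position 2: none → 0 synonymous.
Position 3: ACC, ACA, ACG → 3 synonymous.
Total: 0 + 0 + 3 = 3.

3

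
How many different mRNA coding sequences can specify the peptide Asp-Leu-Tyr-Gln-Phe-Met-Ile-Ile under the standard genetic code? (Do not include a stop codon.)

864

Asp: 2 codons.
Leu: 6 codons.
Tyr: 2 codons.
Gln: 2 codons.
Phe: 2 codons.
Met: 1 codon.
Ile: 3 codons.
Ile: 3 codons.
2 × 6 × 2 × 2 × 2 × 1 × 3 × 3 = 864.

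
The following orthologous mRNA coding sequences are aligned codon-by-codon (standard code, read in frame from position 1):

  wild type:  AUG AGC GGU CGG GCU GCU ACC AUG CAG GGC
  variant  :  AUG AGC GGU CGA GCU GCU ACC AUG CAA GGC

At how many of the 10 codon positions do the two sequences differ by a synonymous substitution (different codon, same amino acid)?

2

Codon 1: AUG Met / AUG Met — identical.
Codon 2: AGC Ser / AGC Ser — identical.
Codon 3: GGU Gly / GGU Gly — identical.
Codon 4: CGG Arg / CGA Arg — synonymous.
Codon 5: GCU Ala / GCU Ala — identical.
Codon 6: GCU Ala / GCU Ala — identical.
Codon 7: ACC Thr / ACC Thr — identical.
Codon 8: AUG Met / AUG Met — identical.
Codon 9: CAG Gln / CAA Gln — synonymous.
Codon 10: GGC Gly / GGC Gly — identical.
Synonymous differences: 2.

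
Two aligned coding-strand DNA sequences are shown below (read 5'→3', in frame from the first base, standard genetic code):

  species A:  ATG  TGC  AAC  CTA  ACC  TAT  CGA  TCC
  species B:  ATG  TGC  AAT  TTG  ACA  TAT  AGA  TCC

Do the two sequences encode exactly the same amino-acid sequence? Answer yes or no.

yes

Codon 1: ATG Met / ATG Met — identical.
Codon 2: TGC Cys / TGC Cys — identical.
Codon 3: AAC Asn / AAT Asn — synonymous.
Codon 4: CTA Leu / TTG Leu — synonymous.
Codon 5: ACC Thr / ACA Thr — synonymous.
Codon 6: TAT Tyr / TAT Tyr — identical.
Codon 7: CGA Arg / AGA Arg — synonymous.
Codon 8: TCC Ser / TCC Ser — identical.
Nonsynonymous differences: 0 → same protein.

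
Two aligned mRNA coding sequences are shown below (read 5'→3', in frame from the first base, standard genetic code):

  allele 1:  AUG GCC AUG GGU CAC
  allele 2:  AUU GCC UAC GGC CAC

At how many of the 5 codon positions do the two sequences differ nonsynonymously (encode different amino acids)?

2

Codon 1: AUG Met / AUU Ile — nonsynonymous.
Codon 2: GCC Ala / GCC Ala — identical.
Codon 3: AUG Met / UAC Tyr — nonsynonymous.
Codon 4: GGU Gly / GGC Gly — synonymous.
Codon 5: CAC His / CAC His — identical.
Nonsynonymous differences: 2.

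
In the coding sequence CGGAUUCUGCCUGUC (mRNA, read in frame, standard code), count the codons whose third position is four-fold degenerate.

4

Codon 1 CGG (Arg): third position 4-fold.
Codon 2 AUU (Ile): third position 3-fold.
Codon 3 CUG (Leu): third position 4-fold.
Codon 4 CCU (Pro): third position 4-fold.
Codon 5 GUC (Val): third position 4-fold.
Four-fold degenerate third positions: 4.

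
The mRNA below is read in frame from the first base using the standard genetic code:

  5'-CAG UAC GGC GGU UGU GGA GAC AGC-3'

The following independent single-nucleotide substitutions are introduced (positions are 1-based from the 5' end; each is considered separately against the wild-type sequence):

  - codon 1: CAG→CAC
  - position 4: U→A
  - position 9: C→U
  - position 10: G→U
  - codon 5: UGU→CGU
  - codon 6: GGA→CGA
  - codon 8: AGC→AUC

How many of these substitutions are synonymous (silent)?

1

Codon 1: CAG (Gln) → CAC (His) — missense.
Codon 2: UAC (Tyr) → AAC (Asn) — missense.
Codon 3: GGC (Gly) → GGU (Gly) — synonymous.
Codon 4: GGU (Gly) → UGU (Cys) — missense.
Codon 5: UGU (Cys) → CGU (Arg) — missense.
Codon 6: GGA (Gly) → CGA (Arg) — missense.
Codon 8: AGC (Ser) → AUC (Ile) — missense.
Synonymous: 1 of 7.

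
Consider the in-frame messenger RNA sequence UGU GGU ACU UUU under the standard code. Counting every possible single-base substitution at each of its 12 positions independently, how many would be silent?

Codon 1 (UGU, Cys): 1 synonymous substitution.
Codon 2 (GGU, Gly): 3 synonymous substitutions.
Codon 3 (ACU, Thr): 3 synonymous substitutions.
Codon 4 (UUU, Phe): 1 synonymous substitution.
Total: 1 + 3 + 3 + 1 = 8.

8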